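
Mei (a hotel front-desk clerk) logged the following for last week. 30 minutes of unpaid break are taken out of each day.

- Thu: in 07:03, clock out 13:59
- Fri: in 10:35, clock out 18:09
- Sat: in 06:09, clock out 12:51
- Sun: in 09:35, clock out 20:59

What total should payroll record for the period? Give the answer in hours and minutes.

Thu: 07:03–13:59 = 6 h 56 min; less 30 min break → 6 h 26 min
Fri: 10:35–18:09 = 7 h 34 min; less 30 min break → 7 h 4 min
Sat: 06:09–12:51 = 6 h 42 min; less 30 min break → 6 h 12 min
Sun: 09:35–20:59 = 11 h 24 min; less 30 min break → 10 h 54 min
Total: 6 h 26 min + 7 h 4 min + 6 h 12 min + 10 h 54 min = 30 h 36 min.

30 h 36 min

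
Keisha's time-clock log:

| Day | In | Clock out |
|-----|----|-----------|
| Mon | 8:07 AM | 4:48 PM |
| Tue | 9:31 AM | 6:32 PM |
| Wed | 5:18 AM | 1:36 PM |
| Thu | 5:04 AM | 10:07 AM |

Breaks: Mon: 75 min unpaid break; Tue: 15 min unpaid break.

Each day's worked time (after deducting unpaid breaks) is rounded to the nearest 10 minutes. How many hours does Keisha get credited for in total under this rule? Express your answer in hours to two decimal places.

29.67 hours

Mon: 8:07 AM–4:48 PM = 8 h 41 min − 75 min = 7 h 26 min → rounds to 7 h 30 min
Tue: 9:31 AM–6:32 PM = 9 h 1 min − 15 min = 8 h 46 min → rounds to 8 h 50 min
Wed: 5:18 AM–1:36 PM = 8 h 18 min → rounds to 8 h 20 min
Thu: 5:04 AM–10:07 AM = 5 h 3 min → rounds to 5 h 0 min
Total credited: 29 h 40 min.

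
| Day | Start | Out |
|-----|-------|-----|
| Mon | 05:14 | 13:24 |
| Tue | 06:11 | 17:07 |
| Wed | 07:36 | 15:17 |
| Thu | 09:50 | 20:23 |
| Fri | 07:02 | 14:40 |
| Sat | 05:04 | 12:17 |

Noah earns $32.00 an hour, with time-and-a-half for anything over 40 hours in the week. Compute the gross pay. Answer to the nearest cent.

Mon: 05:14–13:24 = 8 h 10 min
Tue: 06:11–17:07 = 10 h 56 min
Wed: 07:36–15:17 = 7 h 41 min
Thu: 09:50–20:23 = 10 h 33 min
Fri: 07:02–14:40 = 7 h 38 min
Sat: 05:04–12:17 = 7 h 13 min
Total worked: 52 h 11 min = 3131 min.
Regular 40 h 0 min = 2400 min at $32.00/h; overtime 12 h 11 min = 731 min at $48.00/h.
Pay = (2400 × $32.00 + 731 × $48.00) ÷ 60 = $1864.80.

$1864.80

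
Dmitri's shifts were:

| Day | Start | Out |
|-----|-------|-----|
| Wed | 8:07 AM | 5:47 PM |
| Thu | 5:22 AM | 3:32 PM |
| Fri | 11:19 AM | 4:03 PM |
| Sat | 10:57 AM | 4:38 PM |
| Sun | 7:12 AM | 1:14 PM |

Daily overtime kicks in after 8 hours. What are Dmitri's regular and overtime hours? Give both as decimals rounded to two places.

Regular 32.45 hours, overtime 3.83 hours

Wed: 8:07 AM–5:47 PM = 9 h 40 min
Thu: 5:22 AM–3:32 PM = 10 h 10 min
Fri: 11:19 AM–4:03 PM = 4 h 44 min
Sat: 10:57 AM–4:38 PM = 5 h 41 min
Sun: 7:12 AM–1:14 PM = 6 h 2 min
Wed reg 8 h 0 min / OT 1 h 40 min; Thu reg 8 h 0 min / OT 2 h 10 min; Fri reg 4 h 44 min / OT 0 h 0 min; Sat reg 5 h 41 min / OT 0 h 0 min; Sun reg 6 h 2 min / OT 0 h 0 min.
Totals: regular 32 h 27 min, overtime 3 h 50 min.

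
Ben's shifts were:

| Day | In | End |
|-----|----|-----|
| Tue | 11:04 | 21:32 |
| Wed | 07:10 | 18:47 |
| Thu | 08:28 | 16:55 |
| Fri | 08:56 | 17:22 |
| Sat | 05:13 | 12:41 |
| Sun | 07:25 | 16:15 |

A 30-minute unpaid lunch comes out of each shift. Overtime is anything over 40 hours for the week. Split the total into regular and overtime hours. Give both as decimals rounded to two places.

Regular 40.00 hours, overtime 12.27 hours

Tue: 11:04–21:32 = 10 h 28 min; less 30 min break → 9 h 58 min
Wed: 07:10–18:47 = 11 h 37 min; less 30 min break → 11 h 7 min
Thu: 08:28–16:55 = 8 h 27 min; less 30 min break → 7 h 57 min
Fri: 08:56–17:22 = 8 h 26 min; less 30 min break → 7 h 56 min
Sat: 05:13–12:41 = 7 h 28 min; less 30 min break → 6 h 58 min
Sun: 07:25–16:15 = 8 h 50 min; less 30 min break → 8 h 20 min
Total worked: 52 h 16 min = 52.27 h.
Threshold 40 h → overtime 12 h 16 min, regular 40 h 0 min.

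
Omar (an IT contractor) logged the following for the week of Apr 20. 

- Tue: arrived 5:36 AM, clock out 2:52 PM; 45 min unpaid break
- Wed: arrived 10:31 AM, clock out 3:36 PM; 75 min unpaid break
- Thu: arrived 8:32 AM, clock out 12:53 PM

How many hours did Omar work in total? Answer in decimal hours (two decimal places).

Tue: 5:36 AM–2:52 PM = 9 h 16 min; less 45 min break → 8 h 31 min
Wed: 10:31 AM–3:36 PM = 5 h 5 min; less 75 min break → 3 h 50 min
Thu: 8:32 AM–12:53 PM = 4 h 21 min
Total: 8 h 31 min + 3 h 50 min + 4 h 21 min = 16 h 42 min.

16.70 hours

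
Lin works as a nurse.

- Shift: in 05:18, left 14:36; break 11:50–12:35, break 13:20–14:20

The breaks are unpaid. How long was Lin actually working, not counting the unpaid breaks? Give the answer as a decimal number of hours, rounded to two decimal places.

7.55 hours

Shift: 05:18–14:36 = 9 h 18 min; less 105 min break → 7 h 33 min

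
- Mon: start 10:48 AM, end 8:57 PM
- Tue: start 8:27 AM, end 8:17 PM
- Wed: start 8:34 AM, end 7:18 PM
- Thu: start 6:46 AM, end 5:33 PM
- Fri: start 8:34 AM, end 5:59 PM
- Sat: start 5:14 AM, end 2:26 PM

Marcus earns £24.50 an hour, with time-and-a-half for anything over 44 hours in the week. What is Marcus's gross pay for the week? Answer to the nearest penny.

£1743.79

Mon: 10:48 AM–8:57 PM = 10 h 9 min
Tue: 8:27 AM–8:17 PM = 11 h 50 min
Wed: 8:34 AM–7:18 PM = 10 h 44 min
Thu: 6:46 AM–5:33 PM = 10 h 47 min
Fri: 8:34 AM–5:59 PM = 9 h 25 min
Sat: 5:14 AM–2:26 PM = 9 h 12 min
Total worked: 62 h 7 min = 3727 min.
Regular 44 h 0 min = 2640 min at £24.50/h; overtime 18 h 7 min = 1087 min at £36.75/h.
Pay = (2640 × £24.50 + 1087 × £36.75) ÷ 60 = £1743.79.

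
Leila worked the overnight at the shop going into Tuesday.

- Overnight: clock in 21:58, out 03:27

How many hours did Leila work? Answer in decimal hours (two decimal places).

Overnight: 21:58 → midnight = 2 h 2 min; midnight → 03:27 = 3 h 27 min; span 5 h 29 min

5.48 hours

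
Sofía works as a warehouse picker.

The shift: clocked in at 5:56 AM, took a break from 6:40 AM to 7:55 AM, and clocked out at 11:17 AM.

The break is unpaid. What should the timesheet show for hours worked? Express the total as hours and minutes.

4 h 6 min

The shift: 5:56 AM–11:17 AM = 5 h 21 min; less 75 min break → 4 h 6 min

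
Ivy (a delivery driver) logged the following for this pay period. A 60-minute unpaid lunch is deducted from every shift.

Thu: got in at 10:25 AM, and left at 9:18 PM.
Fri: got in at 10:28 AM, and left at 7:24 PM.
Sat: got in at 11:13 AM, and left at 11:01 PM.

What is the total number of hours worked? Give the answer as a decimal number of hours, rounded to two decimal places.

28.62 hours

Thu: 10:25 AM–9:18 PM = 10 h 53 min; less 60 min break → 9 h 53 min
Fri: 10:28 AM–7:24 PM = 8 h 56 min; less 60 min break → 7 h 56 min
Sat: 11:13 AM–11:01 PM = 11 h 48 min; less 60 min break → 10 h 48 min
Total: 9 h 53 min + 7 h 56 min + 10 h 48 min = 28 h 37 min.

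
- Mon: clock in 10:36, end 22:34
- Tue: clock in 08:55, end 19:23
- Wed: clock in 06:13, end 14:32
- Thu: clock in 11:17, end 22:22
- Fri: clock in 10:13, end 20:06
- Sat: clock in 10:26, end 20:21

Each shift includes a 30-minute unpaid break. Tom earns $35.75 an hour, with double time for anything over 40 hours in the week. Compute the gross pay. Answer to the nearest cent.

Mon: 10:36–22:34 = 11 h 58 min; less 30 min break → 11 h 28 min
Tue: 08:55–19:23 = 10 h 28 min; less 30 min break → 9 h 58 min
Wed: 06:13–14:32 = 8 h 19 min; less 30 min break → 7 h 49 min
Thu: 11:17–22:22 = 11 h 5 min; less 30 min break → 10 h 35 min
Fri: 10:13–20:06 = 9 h 53 min; less 30 min break → 9 h 23 min
Sat: 10:26–20:21 = 9 h 55 min; less 30 min break → 9 h 25 min
Total worked: 58 h 38 min = 3518 min.
Regular 40 h 0 min = 2400 min at $35.75/h; overtime 18 h 38 min = 1118 min at $71.50/h.
Pay = (2400 × $35.75 + 1118 × $71.50) ÷ 60 = $2762.28.

$2762.28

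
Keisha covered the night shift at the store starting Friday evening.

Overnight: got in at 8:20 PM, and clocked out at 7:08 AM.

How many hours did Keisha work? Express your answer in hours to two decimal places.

Overnight: 8:20 PM → midnight = 3 h 40 min; midnight → 7:08 AM = 7 h 8 min; span 10 h 48 min

10.80 hours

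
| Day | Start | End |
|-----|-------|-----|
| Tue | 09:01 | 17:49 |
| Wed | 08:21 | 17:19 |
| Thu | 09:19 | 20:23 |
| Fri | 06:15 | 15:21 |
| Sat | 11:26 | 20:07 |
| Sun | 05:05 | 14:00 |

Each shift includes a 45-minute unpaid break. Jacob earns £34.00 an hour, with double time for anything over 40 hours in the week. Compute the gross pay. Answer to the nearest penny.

£2110.27

Tue: 09:01–17:49 = 8 h 48 min; less 45 min break → 8 h 3 min
Wed: 08:21–17:19 = 8 h 58 min; less 45 min break → 8 h 13 min
Thu: 09:19–20:23 = 11 h 4 min; less 45 min break → 10 h 19 min
Fri: 06:15–15:21 = 9 h 6 min; less 45 min break → 8 h 21 min
Sat: 11:26–20:07 = 8 h 41 min; less 45 min break → 7 h 56 min
Sun: 05:05–14:00 = 8 h 55 min; less 45 min break → 8 h 10 min
Total worked: 51 h 2 min = 3062 min.
Regular 40 h 0 min = 2400 min at £34.00/h; overtime 11 h 2 min = 662 min at £68.00/h.
Pay = (2400 × £34.00 + 662 × £68.00) ÷ 60 = £2110.27.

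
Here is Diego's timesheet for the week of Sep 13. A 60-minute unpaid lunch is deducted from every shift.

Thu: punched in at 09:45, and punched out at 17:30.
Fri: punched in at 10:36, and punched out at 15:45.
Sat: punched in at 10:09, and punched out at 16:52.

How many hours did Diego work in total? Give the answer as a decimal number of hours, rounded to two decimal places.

16.62 hours

Thu: 09:45–17:30 = 7 h 45 min; less 60 min break → 6 h 45 min
Fri: 10:36–15:45 = 5 h 9 min; less 60 min break → 4 h 9 min
Sat: 10:09–16:52 = 6 h 43 min; less 60 min break → 5 h 43 min
Total: 6 h 45 min + 4 h 9 min + 5 h 43 min = 16 h 37 min.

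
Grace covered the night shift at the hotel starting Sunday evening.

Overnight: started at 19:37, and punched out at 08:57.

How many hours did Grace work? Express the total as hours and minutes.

Overnight: 19:37 → midnight = 4 h 23 min; midnight → 08:57 = 8 h 57 min; span 13 h 20 min

13 h 20 min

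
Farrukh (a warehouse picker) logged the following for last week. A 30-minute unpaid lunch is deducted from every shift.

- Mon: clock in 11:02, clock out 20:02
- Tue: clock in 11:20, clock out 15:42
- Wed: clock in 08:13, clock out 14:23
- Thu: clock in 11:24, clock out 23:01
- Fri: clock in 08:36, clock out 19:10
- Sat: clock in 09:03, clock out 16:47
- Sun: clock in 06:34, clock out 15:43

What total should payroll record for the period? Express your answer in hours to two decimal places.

Mon: 11:02–20:02 = 9 h 0 min; less 30 min break → 8 h 30 min
Tue: 11:20–15:42 = 4 h 22 min; less 30 min break → 3 h 52 min
Wed: 08:13–14:23 = 6 h 10 min; less 30 min break → 5 h 40 min
Thu: 11:24–23:01 = 11 h 37 min; less 30 min break → 11 h 7 min
Fri: 08:36–19:10 = 10 h 34 min; less 30 min break → 10 h 4 min
Sat: 09:03–16:47 = 7 h 44 min; less 30 min break → 7 h 14 min
Sun: 06:34–15:43 = 9 h 9 min; less 30 min break → 8 h 39 min
Total: 8 h 30 min + 3 h 52 min + 5 h 40 min + 11 h 7 min + 10 h 4 min + 7 h 14 min + 8 h 39 min = 55 h 6 min.

55.10 hours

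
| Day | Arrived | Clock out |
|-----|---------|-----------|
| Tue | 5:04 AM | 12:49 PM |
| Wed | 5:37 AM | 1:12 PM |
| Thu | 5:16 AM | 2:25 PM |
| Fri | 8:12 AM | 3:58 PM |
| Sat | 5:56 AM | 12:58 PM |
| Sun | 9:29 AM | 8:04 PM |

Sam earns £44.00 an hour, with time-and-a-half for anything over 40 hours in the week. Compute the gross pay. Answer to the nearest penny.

£2411.20

Tue: 5:04 AM–12:49 PM = 7 h 45 min
Wed: 5:37 AM–1:12 PM = 7 h 35 min
Thu: 5:16 AM–2:25 PM = 9 h 9 min
Fri: 8:12 AM–3:58 PM = 7 h 46 min
Sat: 5:56 AM–12:58 PM = 7 h 2 min
Sun: 9:29 AM–8:04 PM = 10 h 35 min
Total worked: 49 h 52 min = 2992 min.
Regular 40 h 0 min = 2400 min at £44.00/h; overtime 9 h 52 min = 592 min at £66.00/h.
Pay = (2400 × £44.00 + 592 × £66.00) ÷ 60 = £2411.20.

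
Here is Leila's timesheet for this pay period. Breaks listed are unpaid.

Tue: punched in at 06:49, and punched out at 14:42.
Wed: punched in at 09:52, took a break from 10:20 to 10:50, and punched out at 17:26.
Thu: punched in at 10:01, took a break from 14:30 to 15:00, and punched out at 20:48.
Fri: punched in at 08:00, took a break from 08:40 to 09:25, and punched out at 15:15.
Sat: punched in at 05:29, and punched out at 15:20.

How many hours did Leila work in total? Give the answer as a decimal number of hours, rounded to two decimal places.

Tue: 06:49–14:42 = 7 h 53 min
Wed: 09:52–17:26 = 7 h 34 min; less 30 min break → 7 h 4 min
Thu: 10:01–20:48 = 10 h 47 min; less 30 min break → 10 h 17 min
Fri: 08:00–15:15 = 7 h 15 min; less 45 min break → 6 h 30 min
Sat: 05:29–15:20 = 9 h 51 min
Total: 7 h 53 min + 7 h 4 min + 10 h 17 min + 6 h 30 min + 9 h 51 min = 41 h 35 min.

41.58 hours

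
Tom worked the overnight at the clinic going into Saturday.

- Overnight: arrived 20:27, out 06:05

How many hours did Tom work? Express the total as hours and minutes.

9 h 38 min

Overnight: 20:27 → midnight = 3 h 33 min; midnight → 06:05 = 6 h 5 min; span 9 h 38 min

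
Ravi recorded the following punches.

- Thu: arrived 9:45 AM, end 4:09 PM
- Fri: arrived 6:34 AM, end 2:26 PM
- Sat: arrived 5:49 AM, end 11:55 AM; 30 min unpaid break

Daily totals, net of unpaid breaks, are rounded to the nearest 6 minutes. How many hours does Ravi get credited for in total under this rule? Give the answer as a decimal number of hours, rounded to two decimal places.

Thu: 9:45 AM–4:09 PM = 6 h 24 min → rounds to 6 h 24 min
Fri: 6:34 AM–2:26 PM = 7 h 52 min → rounds to 7 h 54 min
Sat: 5:49 AM–11:55 AM = 6 h 6 min − 30 min = 5 h 36 min → rounds to 5 h 36 min
Total credited: 19 h 54 min.

19.90 hours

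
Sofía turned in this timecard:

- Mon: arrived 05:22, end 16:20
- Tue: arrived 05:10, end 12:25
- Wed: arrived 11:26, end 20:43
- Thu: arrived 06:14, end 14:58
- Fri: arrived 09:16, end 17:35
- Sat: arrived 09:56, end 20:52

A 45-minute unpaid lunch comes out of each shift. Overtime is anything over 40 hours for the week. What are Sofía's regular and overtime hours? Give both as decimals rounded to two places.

Regular 40.00 hours, overtime 10.98 hours

Mon: 05:22–16:20 = 10 h 58 min; less 45 min break → 10 h 13 min
Tue: 05:10–12:25 = 7 h 15 min; less 45 min break → 6 h 30 min
Wed: 11:26–20:43 = 9 h 17 min; less 45 min break → 8 h 32 min
Thu: 06:14–14:58 = 8 h 44 min; less 45 min break → 7 h 59 min
Fri: 09:16–17:35 = 8 h 19 min; less 45 min break → 7 h 34 min
Sat: 09:56–20:52 = 10 h 56 min; less 45 min break → 10 h 11 min
Total worked: 50 h 59 min = 50.98 h.
Threshold 40 h → overtime 10 h 59 min, regular 40 h 0 min.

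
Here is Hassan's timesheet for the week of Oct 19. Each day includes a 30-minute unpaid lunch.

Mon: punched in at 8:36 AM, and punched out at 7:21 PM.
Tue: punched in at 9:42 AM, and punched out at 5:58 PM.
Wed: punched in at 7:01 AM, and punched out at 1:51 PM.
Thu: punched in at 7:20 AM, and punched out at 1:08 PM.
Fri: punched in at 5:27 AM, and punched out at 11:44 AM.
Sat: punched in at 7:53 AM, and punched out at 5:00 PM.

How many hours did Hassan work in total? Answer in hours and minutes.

Mon: 8:36 AM–7:21 PM = 10 h 45 min; less 30 min break → 10 h 15 min
Tue: 9:42 AM–5:58 PM = 8 h 16 min; less 30 min break → 7 h 46 min
Wed: 7:01 AM–1:51 PM = 6 h 50 min; less 30 min break → 6 h 20 min
Thu: 7:20 AM–1:08 PM = 5 h 48 min; less 30 min break → 5 h 18 min
Fri: 5:27 AM–11:44 AM = 6 h 17 min; less 30 min break → 5 h 47 min
Sat: 7:53 AM–5:00 PM = 9 h 7 min; less 30 min break → 8 h 37 min
Total: 10 h 15 min + 7 h 46 min + 6 h 20 min + 5 h 18 min + 5 h 47 min + 8 h 37 min = 44 h 3 min.

44 h 3 min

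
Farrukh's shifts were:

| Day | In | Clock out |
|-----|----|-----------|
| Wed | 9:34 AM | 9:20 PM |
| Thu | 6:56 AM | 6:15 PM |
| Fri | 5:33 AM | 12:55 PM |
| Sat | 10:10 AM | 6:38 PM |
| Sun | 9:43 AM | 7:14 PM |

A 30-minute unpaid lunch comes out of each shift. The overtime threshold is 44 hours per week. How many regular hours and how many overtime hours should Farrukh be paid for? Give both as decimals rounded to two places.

Regular 44.00 hours, overtime 1.93 hours

Wed: 9:34 AM–9:20 PM = 11 h 46 min; less 30 min break → 11 h 16 min
Thu: 6:56 AM–6:15 PM = 11 h 19 min; less 30 min break → 10 h 49 min
Fri: 5:33 AM–12:55 PM = 7 h 22 min; less 30 min break → 6 h 52 min
Sat: 10:10 AM–6:38 PM = 8 h 28 min; less 30 min break → 7 h 58 min
Sun: 9:43 AM–7:14 PM = 9 h 31 min; less 30 min break → 9 h 1 min
Total worked: 45 h 56 min = 45.93 h.
Threshold 44 h → overtime 1 h 56 min, regular 44 h 0 min.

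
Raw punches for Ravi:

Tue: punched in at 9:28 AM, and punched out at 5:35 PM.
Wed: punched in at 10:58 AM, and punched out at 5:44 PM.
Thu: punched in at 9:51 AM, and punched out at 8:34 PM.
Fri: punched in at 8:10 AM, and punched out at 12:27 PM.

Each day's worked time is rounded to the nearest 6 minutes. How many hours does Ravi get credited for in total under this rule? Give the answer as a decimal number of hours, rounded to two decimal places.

Tue: 9:28 AM–5:35 PM = 8 h 7 min → rounds to 8 h 6 min
Wed: 10:58 AM–5:44 PM = 6 h 46 min → rounds to 6 h 48 min
Thu: 9:51 AM–8:34 PM = 10 h 43 min → rounds to 10 h 42 min
Fri: 8:10 AM–12:27 PM = 4 h 17 min → rounds to 4 h 18 min
Total credited: 29 h 54 min.

29.90 hours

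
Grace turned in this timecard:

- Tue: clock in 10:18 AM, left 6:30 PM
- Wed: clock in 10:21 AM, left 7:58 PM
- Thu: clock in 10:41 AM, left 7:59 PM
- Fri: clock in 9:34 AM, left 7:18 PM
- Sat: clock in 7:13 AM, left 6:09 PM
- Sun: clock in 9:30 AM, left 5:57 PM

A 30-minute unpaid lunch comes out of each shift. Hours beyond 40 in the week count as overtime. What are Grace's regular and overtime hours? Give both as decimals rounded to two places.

Tue: 10:18 AM–6:30 PM = 8 h 12 min; less 30 min break → 7 h 42 min
Wed: 10:21 AM–7:58 PM = 9 h 37 min; less 30 min break → 9 h 7 min
Thu: 10:41 AM–7:59 PM = 9 h 18 min; less 30 min break → 8 h 48 min
Fri: 9:34 AM–7:18 PM = 9 h 44 min; less 30 min break → 9 h 14 min
Sat: 7:13 AM–6:09 PM = 10 h 56 min; less 30 min break → 10 h 26 min
Sun: 9:30 AM–5:57 PM = 8 h 27 min; less 30 min break → 7 h 57 min
Total worked: 53 h 14 min = 53.23 h.
Threshold 40 h → overtime 13 h 14 min, regular 40 h 0 min.

Regular 40.00 hours, overtime 13.23 hours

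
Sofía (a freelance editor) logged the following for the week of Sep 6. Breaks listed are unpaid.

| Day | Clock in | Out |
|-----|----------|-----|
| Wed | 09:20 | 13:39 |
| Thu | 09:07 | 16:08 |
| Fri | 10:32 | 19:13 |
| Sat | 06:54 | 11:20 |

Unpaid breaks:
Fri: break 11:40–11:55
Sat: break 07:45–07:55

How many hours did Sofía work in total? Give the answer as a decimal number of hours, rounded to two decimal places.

24.03 hours

Wed: 09:20–13:39 = 4 h 19 min
Thu: 09:07–16:08 = 7 h 1 min
Fri: 10:32–19:13 = 8 h 41 min; less 15 min break → 8 h 26 min
Sat: 06:54–11:20 = 4 h 26 min; less 10 min break → 4 h 16 min
Total: 4 h 19 min + 7 h 1 min + 8 h 26 min + 4 h 16 min = 24 h 2 min.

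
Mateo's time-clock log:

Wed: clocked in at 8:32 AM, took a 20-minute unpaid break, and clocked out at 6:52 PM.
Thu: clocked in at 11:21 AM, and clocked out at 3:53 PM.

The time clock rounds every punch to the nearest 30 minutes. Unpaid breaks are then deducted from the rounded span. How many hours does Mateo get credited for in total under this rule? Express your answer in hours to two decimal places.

14.67 hours

Wed: in 8:32 AM→8:30 AM, out 6:52 PM→7:00 PM; 10 h 30 min − 20 min = 10 h 10 min
Thu: in 11:21 AM→11:30 AM, out 3:53 PM→4:00 PM; 4 h 30 min
Total credited: 14 h 40 min.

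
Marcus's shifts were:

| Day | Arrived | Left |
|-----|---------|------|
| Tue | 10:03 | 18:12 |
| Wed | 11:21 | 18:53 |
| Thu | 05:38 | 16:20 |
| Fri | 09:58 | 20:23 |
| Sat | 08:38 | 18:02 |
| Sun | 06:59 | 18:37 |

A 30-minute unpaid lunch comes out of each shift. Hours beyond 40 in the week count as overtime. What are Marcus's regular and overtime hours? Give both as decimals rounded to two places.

Tue: 10:03–18:12 = 8 h 9 min; less 30 min break → 7 h 39 min
Wed: 11:21–18:53 = 7 h 32 min; less 30 min break → 7 h 2 min
Thu: 05:38–16:20 = 10 h 42 min; less 30 min break → 10 h 12 min
Fri: 09:58–20:23 = 10 h 25 min; less 30 min break → 9 h 55 min
Sat: 08:38–18:02 = 9 h 24 min; less 30 min break → 8 h 54 min
Sun: 06:59–18:37 = 11 h 38 min; less 30 min break → 11 h 8 min
Total worked: 54 h 50 min = 54.83 h.
Threshold 40 h → overtime 14 h 50 min, regular 40 h 0 min.

Regular 40.00 hours, overtime 14.83 hours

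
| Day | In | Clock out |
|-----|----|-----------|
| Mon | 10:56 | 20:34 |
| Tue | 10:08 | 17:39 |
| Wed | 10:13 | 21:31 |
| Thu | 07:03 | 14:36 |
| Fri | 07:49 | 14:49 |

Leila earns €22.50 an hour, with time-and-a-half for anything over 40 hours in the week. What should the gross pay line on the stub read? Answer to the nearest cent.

€1001.25

Mon: 10:56–20:34 = 9 h 38 min
Tue: 10:08–17:39 = 7 h 31 min
Wed: 10:13–21:31 = 11 h 18 min
Thu: 07:03–14:36 = 7 h 33 min
Fri: 07:49–14:49 = 7 h 0 min
Total worked: 43 h 0 min = 2580 min.
Regular 40 h 0 min = 2400 min at €22.50/h; overtime 3 h 0 min = 180 min at €33.75/h.
Pay = (2400 × €22.50 + 180 × €33.75) ÷ 60 = €1001.25.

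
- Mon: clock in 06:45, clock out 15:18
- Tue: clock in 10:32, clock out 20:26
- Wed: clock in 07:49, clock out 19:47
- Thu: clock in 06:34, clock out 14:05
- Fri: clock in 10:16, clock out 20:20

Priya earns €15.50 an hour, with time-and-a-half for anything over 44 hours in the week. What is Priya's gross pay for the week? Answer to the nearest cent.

Mon: 06:45–15:18 = 8 h 33 min
Tue: 10:32–20:26 = 9 h 54 min
Wed: 07:49–19:47 = 11 h 58 min
Thu: 06:34–14:05 = 7 h 31 min
Fri: 10:16–20:20 = 10 h 4 min
Total worked: 48 h 0 min = 2880 min.
Regular 44 h 0 min = 2640 min at €15.50/h; overtime 4 h 0 min = 240 min at €23.25/h.
Pay = (2640 × €15.50 + 240 × €23.25) ÷ 60 = €775.00.

€775.00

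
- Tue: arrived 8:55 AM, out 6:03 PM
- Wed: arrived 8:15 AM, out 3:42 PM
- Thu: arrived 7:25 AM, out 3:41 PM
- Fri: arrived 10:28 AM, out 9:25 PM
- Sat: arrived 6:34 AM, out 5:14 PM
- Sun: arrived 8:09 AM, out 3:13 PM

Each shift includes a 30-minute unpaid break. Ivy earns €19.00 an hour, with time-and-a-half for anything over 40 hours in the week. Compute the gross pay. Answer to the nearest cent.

Tue: 8:55 AM–6:03 PM = 9 h 8 min; less 30 min break → 8 h 38 min
Wed: 8:15 AM–3:42 PM = 7 h 27 min; less 30 min break → 6 h 57 min
Thu: 7:25 AM–3:41 PM = 8 h 16 min; less 30 min break → 7 h 46 min
Fri: 10:28 AM–9:25 PM = 10 h 57 min; less 30 min break → 10 h 27 min
Sat: 6:34 AM–5:14 PM = 10 h 40 min; less 30 min break → 10 h 10 min
Sun: 8:09 AM–3:13 PM = 7 h 4 min; less 30 min break → 6 h 34 min
Total worked: 50 h 32 min = 3032 min.
Regular 40 h 0 min = 2400 min at €19.00/h; overtime 10 h 32 min = 632 min at €28.50/h.
Pay = (2400 × €19.00 + 632 × €28.50) ÷ 60 = €1060.20.

€1060.20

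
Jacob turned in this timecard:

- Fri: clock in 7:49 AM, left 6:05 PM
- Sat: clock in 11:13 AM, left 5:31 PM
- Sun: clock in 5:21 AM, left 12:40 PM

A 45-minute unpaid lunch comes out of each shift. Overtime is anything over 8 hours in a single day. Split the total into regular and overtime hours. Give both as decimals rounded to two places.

Regular 20.12 hours, overtime 1.52 hours

Fri: 7:49 AM–6:05 PM = 10 h 16 min; less 45 min break → 9 h 31 min
Sat: 11:13 AM–5:31 PM = 6 h 18 min; less 45 min break → 5 h 33 min
Sun: 5:21 AM–12:40 PM = 7 h 19 min; less 45 min break → 6 h 34 min
Fri reg 8 h 0 min / OT 1 h 31 min; Sat reg 5 h 33 min / OT 0 h 0 min; Sun reg 6 h 34 min / OT 0 h 0 min.
Totals: regular 20 h 7 min, overtime 1 h 31 min.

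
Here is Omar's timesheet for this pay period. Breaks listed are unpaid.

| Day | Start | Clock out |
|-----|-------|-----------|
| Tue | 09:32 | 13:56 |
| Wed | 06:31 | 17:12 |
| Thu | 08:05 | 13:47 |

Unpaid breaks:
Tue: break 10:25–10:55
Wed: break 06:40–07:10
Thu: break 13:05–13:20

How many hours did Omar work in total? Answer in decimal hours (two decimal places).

19.53 hours

Tue: 09:32–13:56 = 4 h 24 min; less 30 min break → 3 h 54 min
Wed: 06:31–17:12 = 10 h 41 min; less 30 min break → 10 h 11 min
Thu: 08:05–13:47 = 5 h 42 min; less 15 min break → 5 h 27 min
Total: 3 h 54 min + 10 h 11 min + 5 h 27 min = 19 h 32 min.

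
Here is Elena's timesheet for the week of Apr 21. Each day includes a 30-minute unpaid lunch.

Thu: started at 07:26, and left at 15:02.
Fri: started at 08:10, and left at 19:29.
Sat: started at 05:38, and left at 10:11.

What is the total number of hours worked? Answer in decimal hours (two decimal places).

Thu: 07:26–15:02 = 7 h 36 min; less 30 min break → 7 h 6 min
Fri: 08:10–19:29 = 11 h 19 min; less 30 min break → 10 h 49 min
Sat: 05:38–10:11 = 4 h 33 min; less 30 min break → 4 h 3 min
Total: 7 h 6 min + 10 h 49 min + 4 h 3 min = 21 h 58 min.

21.97 hours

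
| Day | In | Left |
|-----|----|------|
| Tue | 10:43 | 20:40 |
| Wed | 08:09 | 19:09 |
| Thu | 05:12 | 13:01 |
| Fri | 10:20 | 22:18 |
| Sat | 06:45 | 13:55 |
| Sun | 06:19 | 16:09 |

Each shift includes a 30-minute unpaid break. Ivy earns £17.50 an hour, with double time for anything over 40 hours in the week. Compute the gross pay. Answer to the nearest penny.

£1215.67

Tue: 10:43–20:40 = 9 h 57 min; less 30 min break → 9 h 27 min
Wed: 08:09–19:09 = 11 h 0 min; less 30 min break → 10 h 30 min
Thu: 05:12–13:01 = 7 h 49 min; less 30 min break → 7 h 19 min
Fri: 10:20–22:18 = 11 h 58 min; less 30 min break → 11 h 28 min
Sat: 06:45–13:55 = 7 h 10 min; less 30 min break → 6 h 40 min
Sun: 06:19–16:09 = 9 h 50 min; less 30 min break → 9 h 20 min
Total worked: 54 h 44 min = 3284 min.
Regular 40 h 0 min = 2400 min at £17.50/h; overtime 14 h 44 min = 884 min at £35.00/h.
Pay = (2400 × £17.50 + 884 × £35.00) ÷ 60 = £1215.67.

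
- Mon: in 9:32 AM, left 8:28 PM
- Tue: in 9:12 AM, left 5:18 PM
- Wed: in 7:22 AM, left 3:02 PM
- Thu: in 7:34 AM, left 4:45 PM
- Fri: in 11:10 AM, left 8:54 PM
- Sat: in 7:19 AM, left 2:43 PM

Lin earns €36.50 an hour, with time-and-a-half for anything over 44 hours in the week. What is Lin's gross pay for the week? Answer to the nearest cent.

Mon: 9:32 AM–8:28 PM = 10 h 56 min
Tue: 9:12 AM–5:18 PM = 8 h 6 min
Wed: 7:22 AM–3:02 PM = 7 h 40 min
Thu: 7:34 AM–4:45 PM = 9 h 11 min
Fri: 11:10 AM–8:54 PM = 9 h 44 min
Sat: 7:19 AM–2:43 PM = 7 h 24 min
Total worked: 53 h 1 min = 3181 min.
Regular 44 h 0 min = 2640 min at €36.50/h; overtime 9 h 1 min = 541 min at €54.75/h.
Pay = (2640 × €36.50 + 541 × €54.75) ÷ 60 = €2099.66.

€2099.66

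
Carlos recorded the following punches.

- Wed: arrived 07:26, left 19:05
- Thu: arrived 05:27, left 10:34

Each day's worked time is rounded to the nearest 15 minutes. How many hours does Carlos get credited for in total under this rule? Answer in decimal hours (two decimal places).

16.75 hours

Wed: 07:26–19:05 = 11 h 39 min → rounds to 11 h 45 min
Thu: 05:27–10:34 = 5 h 7 min → rounds to 5 h 0 min
Total credited: 16 h 45 min.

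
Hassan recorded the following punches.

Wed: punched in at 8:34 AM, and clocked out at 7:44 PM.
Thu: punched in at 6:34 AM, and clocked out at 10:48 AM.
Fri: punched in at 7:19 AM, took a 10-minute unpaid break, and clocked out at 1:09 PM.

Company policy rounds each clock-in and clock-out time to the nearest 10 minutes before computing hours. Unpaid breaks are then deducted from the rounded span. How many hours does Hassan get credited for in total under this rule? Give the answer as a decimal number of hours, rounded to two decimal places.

21.17 hours

Wed: in 8:34 AM→8:30 AM, out 7:44 PM→7:40 PM; 11 h 10 min
Thu: in 6:34 AM→6:30 AM, out 10:48 AM→10:50 AM; 4 h 20 min
Fri: in 7:19 AM→7:20 AM, out 1:09 PM→1:10 PM; 5 h 50 min − 10 min = 5 h 40 min
Total credited: 21 h 10 min.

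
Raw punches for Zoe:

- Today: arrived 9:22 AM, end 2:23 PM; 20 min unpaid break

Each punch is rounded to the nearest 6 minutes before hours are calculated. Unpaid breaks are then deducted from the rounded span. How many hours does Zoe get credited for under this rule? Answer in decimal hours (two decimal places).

Today: in 9:22 AM→9:24 AM, out 2:23 PM→2:24 PM; 5 h 0 min − 20 min = 4 h 40 min

4.67 hours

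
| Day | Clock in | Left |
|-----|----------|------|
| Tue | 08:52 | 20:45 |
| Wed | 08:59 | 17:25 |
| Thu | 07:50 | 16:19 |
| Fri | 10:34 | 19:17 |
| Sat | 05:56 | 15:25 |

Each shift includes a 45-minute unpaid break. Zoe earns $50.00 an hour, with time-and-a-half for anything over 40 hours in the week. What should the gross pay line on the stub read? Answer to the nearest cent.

Tue: 08:52–20:45 = 11 h 53 min; less 45 min break → 11 h 8 min
Wed: 08:59–17:25 = 8 h 26 min; less 45 min break → 7 h 41 min
Thu: 07:50–16:19 = 8 h 29 min; less 45 min break → 7 h 44 min
Fri: 10:34–19:17 = 8 h 43 min; less 45 min break → 7 h 58 min
Sat: 05:56–15:25 = 9 h 29 min; less 45 min break → 8 h 44 min
Total worked: 43 h 15 min = 2595 min.
Regular 40 h 0 min = 2400 min at $50.00/h; overtime 3 h 15 min = 195 min at $75.00/h.
Pay = (2400 × $50.00 + 195 × $75.00) ÷ 60 = $2243.75.

$2243.75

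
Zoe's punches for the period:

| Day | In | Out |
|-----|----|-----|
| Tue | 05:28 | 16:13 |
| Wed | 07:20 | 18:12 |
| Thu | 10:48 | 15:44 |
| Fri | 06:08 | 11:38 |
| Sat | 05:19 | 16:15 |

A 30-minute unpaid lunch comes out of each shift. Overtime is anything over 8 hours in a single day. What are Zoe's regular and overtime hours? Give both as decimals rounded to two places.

Tue: 05:28–16:13 = 10 h 45 min; less 30 min break → 10 h 15 min
Wed: 07:20–18:12 = 10 h 52 min; less 30 min break → 10 h 22 min
Thu: 10:48–15:44 = 4 h 56 min; less 30 min break → 4 h 26 min
Fri: 06:08–11:38 = 5 h 30 min; less 30 min break → 5 h 0 min
Sat: 05:19–16:15 = 10 h 56 min; less 30 min break → 10 h 26 min
Tue reg 8 h 0 min / OT 2 h 15 min; Wed reg 8 h 0 min / OT 2 h 22 min; Thu reg 4 h 26 min / OT 0 h 0 min; Fri reg 5 h 0 min / OT 0 h 0 min; Sat reg 8 h 0 min / OT 2 h 26 min.
Totals: regular 33 h 26 min, overtime 7 h 3 min.

Regular 33.43 hours, overtime 7.05 hours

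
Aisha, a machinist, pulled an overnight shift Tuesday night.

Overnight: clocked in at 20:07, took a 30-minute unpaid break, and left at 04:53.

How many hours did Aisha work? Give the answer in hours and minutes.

Overnight: 20:07 → midnight = 3 h 53 min; midnight → 04:53 = 4 h 53 min; span 8 h 46 min; less 30 min break → 8 h 16 min

8 h 16 min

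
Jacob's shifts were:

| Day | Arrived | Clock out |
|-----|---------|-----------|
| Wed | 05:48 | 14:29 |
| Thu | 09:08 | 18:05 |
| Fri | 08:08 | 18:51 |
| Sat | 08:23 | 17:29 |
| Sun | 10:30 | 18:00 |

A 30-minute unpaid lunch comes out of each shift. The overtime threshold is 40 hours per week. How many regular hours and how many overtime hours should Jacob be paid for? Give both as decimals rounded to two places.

Wed: 05:48–14:29 = 8 h 41 min; less 30 min break → 8 h 11 min
Thu: 09:08–18:05 = 8 h 57 min; less 30 min break → 8 h 27 min
Fri: 08:08–18:51 = 10 h 43 min; less 30 min break → 10 h 13 min
Sat: 08:23–17:29 = 9 h 6 min; less 30 min break → 8 h 36 min
Sun: 10:30–18:00 = 7 h 30 min; less 30 min break → 7 h 0 min
Total worked: 42 h 27 min = 42.45 h.
Threshold 40 h → overtime 2 h 27 min, regular 40 h 0 min.

Regular 40.00 hours, overtime 2.45 hours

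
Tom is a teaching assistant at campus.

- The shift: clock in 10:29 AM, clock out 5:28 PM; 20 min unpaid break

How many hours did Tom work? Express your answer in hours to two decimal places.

6.65 hours

The shift: 10:29 AM–5:28 PM = 6 h 59 min; less 20 min break → 6 h 39 min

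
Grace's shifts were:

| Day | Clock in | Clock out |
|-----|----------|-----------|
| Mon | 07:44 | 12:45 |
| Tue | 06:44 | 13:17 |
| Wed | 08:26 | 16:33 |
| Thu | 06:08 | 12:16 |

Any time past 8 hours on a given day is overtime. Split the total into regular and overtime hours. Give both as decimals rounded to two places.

Mon: 07:44–12:45 = 5 h 1 min
Tue: 06:44–13:17 = 6 h 33 min
Wed: 08:26–16:33 = 8 h 7 min
Thu: 06:08–12:16 = 6 h 8 min
Mon reg 5 h 1 min / OT 0 h 0 min; Tue reg 6 h 33 min / OT 0 h 0 min; Wed reg 8 h 0 min / OT 0 h 7 min; Thu reg 6 h 8 min / OT 0 h 0 min.
Totals: regular 25 h 42 min, overtime 0 h 7 min.

Regular 25.70 hours, overtime 0.12 hours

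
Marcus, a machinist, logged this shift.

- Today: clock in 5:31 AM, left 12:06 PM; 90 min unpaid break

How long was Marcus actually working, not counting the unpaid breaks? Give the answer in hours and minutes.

5 h 5 min

Today: 5:31 AM–12:06 PM = 6 h 35 min; less 90 min break → 5 h 5 min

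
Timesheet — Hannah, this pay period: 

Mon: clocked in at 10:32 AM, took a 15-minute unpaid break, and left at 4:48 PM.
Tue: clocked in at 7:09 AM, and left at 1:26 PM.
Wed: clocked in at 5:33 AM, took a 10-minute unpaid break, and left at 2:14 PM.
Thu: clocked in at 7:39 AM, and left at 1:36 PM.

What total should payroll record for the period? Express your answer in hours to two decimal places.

26.77 hours

Mon: 10:32 AM–4:48 PM = 6 h 16 min; less 15 min break → 6 h 1 min
Tue: 7:09 AM–1:26 PM = 6 h 17 min
Wed: 5:33 AM–2:14 PM = 8 h 41 min; less 10 min break → 8 h 31 min
Thu: 7:39 AM–1:36 PM = 5 h 57 min
Total: 6 h 1 min + 6 h 17 min + 8 h 31 min + 5 h 57 min = 26 h 46 min.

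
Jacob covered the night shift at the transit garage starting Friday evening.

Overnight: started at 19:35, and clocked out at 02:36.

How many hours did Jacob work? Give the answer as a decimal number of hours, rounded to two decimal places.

Overnight: 19:35 → midnight = 4 h 25 min; midnight → 02:36 = 2 h 36 min; span 7 h 1 min

7.02 hours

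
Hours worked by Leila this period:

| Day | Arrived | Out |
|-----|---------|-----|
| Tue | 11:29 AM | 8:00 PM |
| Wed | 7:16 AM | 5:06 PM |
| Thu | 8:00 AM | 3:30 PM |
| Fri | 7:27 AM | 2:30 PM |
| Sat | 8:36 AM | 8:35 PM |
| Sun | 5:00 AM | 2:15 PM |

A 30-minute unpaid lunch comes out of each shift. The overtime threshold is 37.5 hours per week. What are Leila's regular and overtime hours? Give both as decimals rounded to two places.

Regular 37.50 hours, overtime 13.63 hours

Tue: 11:29 AM–8:00 PM = 8 h 31 min; less 30 min break → 8 h 1 min
Wed: 7:16 AM–5:06 PM = 9 h 50 min; less 30 min break → 9 h 20 min
Thu: 8:00 AM–3:30 PM = 7 h 30 min; less 30 min break → 7 h 0 min
Fri: 7:27 AM–2:30 PM = 7 h 3 min; less 30 min break → 6 h 33 min
Sat: 8:36 AM–8:35 PM = 11 h 59 min; less 30 min break → 11 h 29 min
Sun: 5:00 AM–2:15 PM = 9 h 15 min; less 30 min break → 8 h 45 min
Total worked: 51 h 8 min = 51.13 h.
Threshold 37.5 h → overtime 13 h 38 min, regular 37 h 30 min.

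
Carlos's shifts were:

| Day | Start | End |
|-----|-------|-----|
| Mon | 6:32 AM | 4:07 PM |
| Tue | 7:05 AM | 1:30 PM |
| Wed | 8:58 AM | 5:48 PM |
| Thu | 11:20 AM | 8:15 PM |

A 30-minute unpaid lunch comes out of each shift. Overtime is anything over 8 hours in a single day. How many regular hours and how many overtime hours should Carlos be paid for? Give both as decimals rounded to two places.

Regular 29.92 hours, overtime 1.83 hours

Mon: 6:32 AM–4:07 PM = 9 h 35 min; less 30 min break → 9 h 5 min
Tue: 7:05 AM–1:30 PM = 6 h 25 min; less 30 min break → 5 h 55 min
Wed: 8:58 AM–5:48 PM = 8 h 50 min; less 30 min break → 8 h 20 min
Thu: 11:20 AM–8:15 PM = 8 h 55 min; less 30 min break → 8 h 25 min
Mon reg 8 h 0 min / OT 1 h 5 min; Tue reg 5 h 55 min / OT 0 h 0 min; Wed reg 8 h 0 min / OT 0 h 20 min; Thu reg 8 h 0 min / OT 0 h 25 min.
Totals: regular 29 h 55 min, overtime 1 h 50 min.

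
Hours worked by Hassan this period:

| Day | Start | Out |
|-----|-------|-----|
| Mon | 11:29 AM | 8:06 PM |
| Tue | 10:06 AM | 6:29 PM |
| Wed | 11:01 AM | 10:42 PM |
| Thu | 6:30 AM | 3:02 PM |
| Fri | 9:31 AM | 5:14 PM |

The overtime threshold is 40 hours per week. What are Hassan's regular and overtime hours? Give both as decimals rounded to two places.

Mon: 11:29 AM–8:06 PM = 8 h 37 min
Tue: 10:06 AM–6:29 PM = 8 h 23 min
Wed: 11:01 AM–10:42 PM = 11 h 41 min
Thu: 6:30 AM–3:02 PM = 8 h 32 min
Fri: 9:31 AM–5:14 PM = 7 h 43 min
Total worked: 44 h 56 min = 44.93 h.
Threshold 40 h → overtime 4 h 56 min, regular 40 h 0 min.

Regular 40.00 hours, overtime 4.93 hours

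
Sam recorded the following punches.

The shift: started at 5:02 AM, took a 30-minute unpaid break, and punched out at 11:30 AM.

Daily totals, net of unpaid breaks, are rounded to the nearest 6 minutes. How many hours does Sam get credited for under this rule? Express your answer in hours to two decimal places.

6.00 hours

The shift: 5:02 AM–11:30 AM = 6 h 28 min − 30 min = 5 h 58 min → rounds to 6 h 0 min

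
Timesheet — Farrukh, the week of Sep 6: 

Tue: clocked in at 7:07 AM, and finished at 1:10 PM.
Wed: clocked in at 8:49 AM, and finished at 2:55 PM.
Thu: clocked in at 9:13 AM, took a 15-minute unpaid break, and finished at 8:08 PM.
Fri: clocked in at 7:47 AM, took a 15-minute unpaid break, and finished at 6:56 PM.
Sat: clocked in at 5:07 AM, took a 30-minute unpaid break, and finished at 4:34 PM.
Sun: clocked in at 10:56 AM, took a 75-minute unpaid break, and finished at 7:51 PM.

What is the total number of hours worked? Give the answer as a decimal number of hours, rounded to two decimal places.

52.33 hours

Tue: 7:07 AM–1:10 PM = 6 h 3 min
Wed: 8:49 AM–2:55 PM = 6 h 6 min
Thu: 9:13 AM–8:08 PM = 10 h 55 min; less 15 min break → 10 h 40 min
Fri: 7:47 AM–6:56 PM = 11 h 9 min; less 15 min break → 10 h 54 min
Sat: 5:07 AM–4:34 PM = 11 h 27 min; less 30 min break → 10 h 57 min
Sun: 10:56 AM–7:51 PM = 8 h 55 min; less 75 min break → 7 h 40 min
Total: 6 h 3 min + 6 h 6 min + 10 h 40 min + 10 h 54 min + 10 h 57 min + 7 h 40 min = 52 h 20 min.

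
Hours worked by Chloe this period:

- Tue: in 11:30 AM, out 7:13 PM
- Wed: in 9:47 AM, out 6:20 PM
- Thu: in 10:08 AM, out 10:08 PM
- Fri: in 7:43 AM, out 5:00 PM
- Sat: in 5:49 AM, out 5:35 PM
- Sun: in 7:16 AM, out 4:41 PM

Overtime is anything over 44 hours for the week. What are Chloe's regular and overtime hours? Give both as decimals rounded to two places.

Regular 44.00 hours, overtime 14.73 hours

Tue: 11:30 AM–7:13 PM = 7 h 43 min
Wed: 9:47 AM–6:20 PM = 8 h 33 min
Thu: 10:08 AM–10:08 PM = 12 h 0 min
Fri: 7:43 AM–5:00 PM = 9 h 17 min
Sat: 5:49 AM–5:35 PM = 11 h 46 min
Sun: 7:16 AM–4:41 PM = 9 h 25 min
Total worked: 58 h 44 min = 58.73 h.
Threshold 44 h → overtime 14 h 44 min, regular 44 h 0 min.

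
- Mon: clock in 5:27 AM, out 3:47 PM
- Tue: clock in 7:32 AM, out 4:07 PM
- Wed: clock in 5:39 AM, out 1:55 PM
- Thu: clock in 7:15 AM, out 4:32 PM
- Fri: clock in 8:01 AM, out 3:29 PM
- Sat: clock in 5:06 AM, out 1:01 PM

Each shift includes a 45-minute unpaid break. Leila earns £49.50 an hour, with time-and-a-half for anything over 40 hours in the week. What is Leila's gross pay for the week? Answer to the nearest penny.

£2525.74

Mon: 5:27 AM–3:47 PM = 10 h 20 min; less 45 min break → 9 h 35 min
Tue: 7:32 AM–4:07 PM = 8 h 35 min; less 45 min break → 7 h 50 min
Wed: 5:39 AM–1:55 PM = 8 h 16 min; less 45 min break → 7 h 31 min
Thu: 7:15 AM–4:32 PM = 9 h 17 min; less 45 min break → 8 h 32 min
Fri: 8:01 AM–3:29 PM = 7 h 28 min; less 45 min break → 6 h 43 min
Sat: 5:06 AM–1:01 PM = 7 h 55 min; less 45 min break → 7 h 10 min
Total worked: 47 h 21 min = 2841 min.
Regular 40 h 0 min = 2400 min at £49.50/h; overtime 7 h 21 min = 441 min at £74.25/h.
Pay = (2400 × £49.50 + 441 × £74.25) ÷ 60 = £2525.74.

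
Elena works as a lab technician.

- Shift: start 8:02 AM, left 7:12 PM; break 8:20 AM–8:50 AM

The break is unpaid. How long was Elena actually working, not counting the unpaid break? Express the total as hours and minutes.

10 h 40 min

Shift: 8:02 AM–7:12 PM = 11 h 10 min; less 30 min break → 10 h 40 min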